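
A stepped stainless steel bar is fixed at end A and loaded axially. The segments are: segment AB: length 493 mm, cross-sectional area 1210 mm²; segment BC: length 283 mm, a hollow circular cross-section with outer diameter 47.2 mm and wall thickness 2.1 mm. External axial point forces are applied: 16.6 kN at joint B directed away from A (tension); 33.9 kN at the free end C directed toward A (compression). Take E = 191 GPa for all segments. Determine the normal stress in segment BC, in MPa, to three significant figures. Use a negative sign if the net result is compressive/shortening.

-114 MPa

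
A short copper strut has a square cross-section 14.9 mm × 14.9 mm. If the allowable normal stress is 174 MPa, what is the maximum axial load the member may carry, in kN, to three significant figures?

38.6 kN

A = 222 mm².
P_max = σ_allow · A = 174 · 222 = 38630 N = 38.63 kN.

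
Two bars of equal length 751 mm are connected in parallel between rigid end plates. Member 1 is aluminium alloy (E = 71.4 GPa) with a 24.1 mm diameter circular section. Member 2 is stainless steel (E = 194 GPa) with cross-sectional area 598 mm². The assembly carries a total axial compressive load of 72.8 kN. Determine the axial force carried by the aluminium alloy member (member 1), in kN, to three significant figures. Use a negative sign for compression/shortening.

-16.0 kN

A_1 = 456.2 mm².
Equal strain + equilibrium ⇒ each member carries load in proportion to AE: A₁E₁ = 32570000 N, A₂E₂ = 116000000 N, ΣAE = 148600000 N.
F₁ = P·A₁E₁/ΣAE = -72800·32570000/148600000 = -15960 N.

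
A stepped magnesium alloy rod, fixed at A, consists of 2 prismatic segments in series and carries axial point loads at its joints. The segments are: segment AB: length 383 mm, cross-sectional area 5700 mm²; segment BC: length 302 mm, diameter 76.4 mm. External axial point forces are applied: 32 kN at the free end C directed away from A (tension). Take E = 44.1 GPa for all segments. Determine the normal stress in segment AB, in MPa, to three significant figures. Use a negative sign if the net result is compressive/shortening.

Internal axial forces (sectioning from the free end, tension +): N_BC = 32 kN, N_AB = 32 kN.
σ_AB = N_AB/A_AB = 32000/5700 = 5.614 MPa.

5.61 MPa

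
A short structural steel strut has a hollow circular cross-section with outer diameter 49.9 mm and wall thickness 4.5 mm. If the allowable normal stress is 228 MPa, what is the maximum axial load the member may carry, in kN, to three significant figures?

146 kN

A = 641.8 mm².
P_max = σ_allow · A = 228 · 641.8 = 146300 N = 146.3 kN.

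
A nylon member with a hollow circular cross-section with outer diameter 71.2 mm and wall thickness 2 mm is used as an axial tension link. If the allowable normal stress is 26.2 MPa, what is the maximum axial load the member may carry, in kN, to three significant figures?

11.4 kN

A = 434.8 mm².
P_max = σ_allow · A = 26.2 · 434.8 = 11390 N = 11.39 kN.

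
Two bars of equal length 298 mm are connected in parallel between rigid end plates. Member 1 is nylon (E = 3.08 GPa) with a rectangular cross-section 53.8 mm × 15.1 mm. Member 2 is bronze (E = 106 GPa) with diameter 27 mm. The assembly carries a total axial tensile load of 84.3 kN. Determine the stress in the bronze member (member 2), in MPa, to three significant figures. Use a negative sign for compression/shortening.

A_1 = 812.4 mm².
A_2 = 572.6 mm².
Equal strain + equilibrium ⇒ each member carries load in proportion to AE: A₁E₁ = 2502000 N, A₂E₂ = 60690000 N, ΣAE = 63190000 N.
σ₂ = P·E₂/ΣAE = 84300·106000/63190000 = 141.4 MPa.

141 MPa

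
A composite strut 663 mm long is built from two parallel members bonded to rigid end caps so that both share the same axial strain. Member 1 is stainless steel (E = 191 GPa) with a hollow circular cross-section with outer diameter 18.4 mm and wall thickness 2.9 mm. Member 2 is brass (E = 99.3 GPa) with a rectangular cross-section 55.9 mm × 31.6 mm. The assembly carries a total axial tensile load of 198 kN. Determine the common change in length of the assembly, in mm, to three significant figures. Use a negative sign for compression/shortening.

0.649 mm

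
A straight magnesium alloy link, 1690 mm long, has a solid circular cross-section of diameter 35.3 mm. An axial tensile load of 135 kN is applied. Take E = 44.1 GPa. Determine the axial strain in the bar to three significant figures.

A = 978.7 mm².
σ = N/A = 137.9 MPa; ε = σ/E = 137.9/44100 = 3.128e-03.

0.00313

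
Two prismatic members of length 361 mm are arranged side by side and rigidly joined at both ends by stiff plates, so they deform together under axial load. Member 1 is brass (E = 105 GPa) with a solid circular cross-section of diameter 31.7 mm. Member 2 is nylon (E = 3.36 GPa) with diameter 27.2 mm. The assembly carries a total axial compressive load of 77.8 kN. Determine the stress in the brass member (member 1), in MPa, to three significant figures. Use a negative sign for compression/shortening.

A_1 = 789.2 mm².
A_2 = 581.1 mm².
Equal strain + equilibrium ⇒ each member carries load in proportion to AE: A₁E₁ = 82870000 N, A₂E₂ = 1952000 N, ΣAE = 84820000 N.
σ₁ = P·E₁/ΣAE = -77800·105000/84820000 = -96.31 MPa.

-96.3 MPa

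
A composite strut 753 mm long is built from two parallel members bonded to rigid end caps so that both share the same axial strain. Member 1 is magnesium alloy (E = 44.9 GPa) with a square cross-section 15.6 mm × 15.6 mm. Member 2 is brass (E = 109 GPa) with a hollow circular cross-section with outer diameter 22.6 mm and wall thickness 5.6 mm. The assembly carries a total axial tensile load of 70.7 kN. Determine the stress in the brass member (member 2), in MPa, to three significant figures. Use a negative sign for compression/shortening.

A_1 = 243.4 mm².
A_2 = 299.1 mm².
Equal strain + equilibrium ⇒ each member carries load in proportion to AE: A₁E₁ = 10930000 N, A₂E₂ = 32600000 N, ΣAE = 43530000 N.
σ₂ = P·E₂/ΣAE = 70700·109000/43530000 = 177 MPa.

177 MPa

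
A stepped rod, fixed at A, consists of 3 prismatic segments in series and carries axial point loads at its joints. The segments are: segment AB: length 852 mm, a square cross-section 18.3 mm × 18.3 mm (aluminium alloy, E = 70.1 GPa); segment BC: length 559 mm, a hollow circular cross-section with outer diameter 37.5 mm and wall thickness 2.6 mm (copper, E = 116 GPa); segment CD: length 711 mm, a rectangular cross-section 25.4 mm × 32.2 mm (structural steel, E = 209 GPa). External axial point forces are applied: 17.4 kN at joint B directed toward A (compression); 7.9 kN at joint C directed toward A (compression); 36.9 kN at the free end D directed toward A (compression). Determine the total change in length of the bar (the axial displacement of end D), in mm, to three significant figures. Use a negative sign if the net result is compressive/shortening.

-3.17 mm

Internal axial forces (sectioning from the free end, tension +): N_CD = -36.9 kN, N_BC = -44.8 kN, N_AB = -62.2 kN.
A_AB = 334.9 mm².
A_BC = 285.1 mm².
A_CD = 817.9 mm².
δ_AB = -62200·852/(334.9·70100) = -2.257 mm
δ_BC = -44800·559/(285.1·116000) = -0.7573 mm
δ_CD = -36900·711/(817.9·209000) = -0.1535 mm
δ = Σδ_i = -3.168 mm.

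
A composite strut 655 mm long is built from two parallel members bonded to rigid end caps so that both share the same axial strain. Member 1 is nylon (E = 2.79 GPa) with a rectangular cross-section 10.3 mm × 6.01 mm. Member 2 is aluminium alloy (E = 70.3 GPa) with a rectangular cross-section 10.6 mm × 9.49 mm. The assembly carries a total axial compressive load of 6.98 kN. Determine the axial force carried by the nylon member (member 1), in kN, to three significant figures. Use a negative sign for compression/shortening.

-0.166 kN

A_1 = 61.9 mm².
A_2 = 100.6 mm².
Equal strain + equilibrium ⇒ each member carries load in proportion to AE: A₁E₁ = 172700 N, A₂E₂ = 7072000 N, ΣAE = 7244000 N.
F₁ = P·A₁E₁/ΣAE = -6980·172700/7244000 = -166.4 N.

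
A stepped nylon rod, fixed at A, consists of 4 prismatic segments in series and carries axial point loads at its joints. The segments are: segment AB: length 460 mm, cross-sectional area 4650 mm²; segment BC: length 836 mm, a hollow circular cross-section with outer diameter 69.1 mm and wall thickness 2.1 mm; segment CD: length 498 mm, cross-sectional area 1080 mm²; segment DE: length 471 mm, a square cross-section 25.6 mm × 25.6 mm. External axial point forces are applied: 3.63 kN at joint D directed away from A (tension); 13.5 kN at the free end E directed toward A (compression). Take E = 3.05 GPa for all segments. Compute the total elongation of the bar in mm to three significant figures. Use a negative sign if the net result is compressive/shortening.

-11.1 mm

Internal axial forces (sectioning from the free end, tension +): N_DE = -13.5 kN, N_CD = -9.87 kN, N_BC = -9.87 kN, N_AB = -9.87 kN.
A_BC = 442 mm².
A_DE = 655.4 mm².
δ_AB = -9870·460/(4650·3050) = -0.3201 mm
δ_BC = -9870·836/(442·3050) = -6.12 mm
δ_CD = -9870·498/(1080·3050) = -1.492 mm
δ_DE = -13500·471/(655.4·3050) = -3.181 mm
δ = Σδ_i = -11.11 mm.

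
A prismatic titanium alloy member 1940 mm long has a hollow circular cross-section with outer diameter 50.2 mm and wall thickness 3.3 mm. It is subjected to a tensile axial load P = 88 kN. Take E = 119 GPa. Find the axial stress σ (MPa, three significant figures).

181 MPa

A = 486.2 mm².
σ = N/A = 88000/486.2 = 181 MPa.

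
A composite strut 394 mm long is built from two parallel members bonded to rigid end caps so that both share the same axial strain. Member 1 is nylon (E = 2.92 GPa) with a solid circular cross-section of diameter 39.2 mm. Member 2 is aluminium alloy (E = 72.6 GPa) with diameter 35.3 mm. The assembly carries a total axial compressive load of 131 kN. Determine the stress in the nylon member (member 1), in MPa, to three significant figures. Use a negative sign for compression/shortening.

-5.13 MPa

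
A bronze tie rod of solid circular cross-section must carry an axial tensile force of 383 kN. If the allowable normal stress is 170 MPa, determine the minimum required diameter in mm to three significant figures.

Required area A ≥ P/σ_allow = 383000/170 = 2253 mm².
For a solid circular section, d ≥ √(4A/π) = 53.56 mm.

53.6 mm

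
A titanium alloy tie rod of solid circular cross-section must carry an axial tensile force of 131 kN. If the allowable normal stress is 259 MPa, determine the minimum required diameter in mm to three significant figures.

Required area A ≥ P/σ_allow = 131000/259 = 505.8 mm².
For a solid circular section, d ≥ √(4A/π) = 25.38 mm.

25.4 mm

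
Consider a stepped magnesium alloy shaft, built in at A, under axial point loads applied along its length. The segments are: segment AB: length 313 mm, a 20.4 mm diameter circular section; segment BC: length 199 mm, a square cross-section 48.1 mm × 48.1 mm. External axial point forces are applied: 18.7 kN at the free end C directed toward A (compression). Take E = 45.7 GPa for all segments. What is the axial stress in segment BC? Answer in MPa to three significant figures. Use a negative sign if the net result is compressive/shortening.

-8.08 MPa

Internal axial forces (sectioning from the free end, tension +): N_BC = -18.7 kN, N_AB = -18.7 kN.
A_BC = 2314 mm².
σ_BC = N_BC/A_BC = -18700/2314 = -8.083 MPa.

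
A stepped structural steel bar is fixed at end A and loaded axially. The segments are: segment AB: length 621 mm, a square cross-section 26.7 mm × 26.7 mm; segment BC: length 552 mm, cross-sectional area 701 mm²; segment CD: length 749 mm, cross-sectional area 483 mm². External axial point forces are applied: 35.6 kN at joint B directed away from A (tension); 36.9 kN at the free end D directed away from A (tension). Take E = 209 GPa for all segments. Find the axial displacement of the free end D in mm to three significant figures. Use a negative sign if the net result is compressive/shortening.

0.715 mm

Internal axial forces (sectioning from the free end, tension +): N_CD = 36.9 kN, N_BC = 36.9 kN, N_AB = 72.5 kN.
A_AB = 712.9 mm².
δ_AB = 72500·621/(712.9·209000) = 0.3022 mm
δ_BC = 36900·552/(701·209000) = 0.139 mm
δ_CD = 36900·749/(483·209000) = 0.2738 mm
δ = Σδ_i = 0.715 mm.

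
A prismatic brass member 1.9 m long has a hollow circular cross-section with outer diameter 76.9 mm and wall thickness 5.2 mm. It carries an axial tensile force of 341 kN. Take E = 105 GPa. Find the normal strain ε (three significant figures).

0.00277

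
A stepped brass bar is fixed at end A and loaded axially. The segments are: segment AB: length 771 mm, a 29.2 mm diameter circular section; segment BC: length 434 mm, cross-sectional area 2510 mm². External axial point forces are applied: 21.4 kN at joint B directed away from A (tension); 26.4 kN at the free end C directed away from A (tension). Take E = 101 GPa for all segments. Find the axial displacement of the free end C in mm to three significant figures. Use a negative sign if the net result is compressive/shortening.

0.590 mm

Internal axial forces (sectioning from the free end, tension +): N_BC = 26.4 kN, N_AB = 47.8 kN.
A_AB = 669.7 mm².
δ_AB = 47800·771/(669.7·101000) = 0.5449 mm
δ_BC = 26400·434/(2510·101000) = 0.0452 mm
δ = Σδ_i = 0.5901 mm.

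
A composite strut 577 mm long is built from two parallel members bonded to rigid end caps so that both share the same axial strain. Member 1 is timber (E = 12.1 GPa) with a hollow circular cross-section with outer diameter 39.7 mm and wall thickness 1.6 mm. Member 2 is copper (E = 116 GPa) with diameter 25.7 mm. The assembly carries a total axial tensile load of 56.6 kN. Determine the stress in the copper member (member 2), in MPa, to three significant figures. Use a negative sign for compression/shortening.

A_1 = 191.5 mm².
A_2 = 518.7 mm².
Equal strain + equilibrium ⇒ each member carries load in proportion to AE: A₁E₁ = 2317000 N, A₂E₂ = 60170000 N, ΣAE = 62490000 N.
σ₂ = P·E₂/ΣAE = 56600·116000/62490000 = 105.1 MPa.

105 MPa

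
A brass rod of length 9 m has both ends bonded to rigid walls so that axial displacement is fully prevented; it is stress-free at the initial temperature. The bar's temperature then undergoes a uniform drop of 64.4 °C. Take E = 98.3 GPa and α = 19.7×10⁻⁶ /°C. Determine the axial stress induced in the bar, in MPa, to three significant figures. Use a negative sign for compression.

125 MPa

Free thermal expansion αLΔT = 19.7e-6 · 9000 · -64.4 = -11.42 mm.
The walls impose strain ε = −(-11.42)/9000 = 1.2687e-03; σ = Eε = 98300 · 1.2687e-03 = 124.7 MPa.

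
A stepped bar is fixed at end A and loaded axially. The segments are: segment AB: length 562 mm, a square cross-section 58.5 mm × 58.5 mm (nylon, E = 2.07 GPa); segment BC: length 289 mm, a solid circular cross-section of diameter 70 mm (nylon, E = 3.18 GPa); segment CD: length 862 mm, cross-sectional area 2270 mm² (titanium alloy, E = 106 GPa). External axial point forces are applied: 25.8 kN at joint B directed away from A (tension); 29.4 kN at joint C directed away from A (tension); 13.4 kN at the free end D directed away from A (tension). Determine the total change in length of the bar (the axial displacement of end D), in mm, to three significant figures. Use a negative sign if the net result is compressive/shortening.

Internal axial forces (sectioning from the free end, tension +): N_CD = 13.4 kN, N_BC = 42.8 kN, N_AB = 68.6 kN.
A_AB = 3422 mm².
A_BC = 3848 mm².
δ_AB = 68600·562/(3422·2070) = 5.442 mm
δ_BC = 42800·289/(3848·3180) = 1.011 mm
δ_CD = 13400·862/(2270·106000) = 0.048 mm
δ = Σδ_i = 6.501 mm.

6.50 mm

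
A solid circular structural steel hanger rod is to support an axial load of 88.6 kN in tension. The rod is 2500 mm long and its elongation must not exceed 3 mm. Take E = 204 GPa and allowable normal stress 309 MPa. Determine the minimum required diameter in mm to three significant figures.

Required area A ≥ P/σ_allow = 88600/309 = 286.7 mm².
For a solid circular section, d ≥ √(4A/π) = 19.11 mm.
Elongation limit: A ≥ PL/(Eδ_allow) = 88600·2500/(204000·3) = 361.9 mm² ⇒ d ≥ 21.47 mm.
The elongation limit governs.

21.5 mm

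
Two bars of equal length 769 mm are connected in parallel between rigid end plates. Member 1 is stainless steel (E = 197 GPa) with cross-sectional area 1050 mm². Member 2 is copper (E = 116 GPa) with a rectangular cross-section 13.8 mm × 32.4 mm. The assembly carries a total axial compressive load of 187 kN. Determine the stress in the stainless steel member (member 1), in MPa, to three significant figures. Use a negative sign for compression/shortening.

-142 MPa

A_2 = 447.1 mm².
Equal strain + equilibrium ⇒ each member carries load in proportion to AE: A₁E₁ = 206800000 N, A₂E₂ = 51870000 N, ΣAE = 258700000 N.
σ₁ = P·E₁/ΣAE = -187000·197000/258700000 = -142.4 MPa.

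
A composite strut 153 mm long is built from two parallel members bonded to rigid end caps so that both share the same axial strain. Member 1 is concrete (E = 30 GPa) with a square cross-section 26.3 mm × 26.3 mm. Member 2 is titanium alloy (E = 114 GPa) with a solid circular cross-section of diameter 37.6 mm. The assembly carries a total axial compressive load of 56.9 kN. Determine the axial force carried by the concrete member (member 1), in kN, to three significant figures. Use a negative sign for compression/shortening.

-8.01 kN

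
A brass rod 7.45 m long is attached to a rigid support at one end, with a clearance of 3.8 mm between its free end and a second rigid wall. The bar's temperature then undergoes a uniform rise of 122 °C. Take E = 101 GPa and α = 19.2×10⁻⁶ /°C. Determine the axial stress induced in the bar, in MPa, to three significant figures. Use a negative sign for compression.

-185 MPa

Free thermal expansion αLΔT = 19.2e-6 · 7450 · 122 = 17.45 mm.
The walls engage after the gap closes; constrained expansion = 17.45 − 3.8 = 13.65 mm.
The walls impose strain ε = −(13.65)/7450 = -1.8323e-03; σ = Eε = 101000 · -1.8323e-03 = -185.1 MPa.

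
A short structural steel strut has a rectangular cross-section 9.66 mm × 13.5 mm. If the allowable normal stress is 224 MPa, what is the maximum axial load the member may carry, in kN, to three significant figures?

29.2 kN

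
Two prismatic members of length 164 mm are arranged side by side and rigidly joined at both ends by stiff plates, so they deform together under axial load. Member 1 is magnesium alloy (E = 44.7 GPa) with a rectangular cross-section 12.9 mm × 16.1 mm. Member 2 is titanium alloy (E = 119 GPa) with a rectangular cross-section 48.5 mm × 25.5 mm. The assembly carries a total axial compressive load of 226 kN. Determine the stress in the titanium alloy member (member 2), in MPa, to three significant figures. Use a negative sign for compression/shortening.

A_1 = 207.7 mm².
A_2 = 1237 mm².
Equal strain + equilibrium ⇒ each member carries load in proportion to AE: A₁E₁ = 9284000 N, A₂E₂ = 147200000 N, ΣAE = 156500000 N.
σ₂ = P·E₂/ΣAE = -226000·119000/156500000 = -171.9 MPa.

-172 MPa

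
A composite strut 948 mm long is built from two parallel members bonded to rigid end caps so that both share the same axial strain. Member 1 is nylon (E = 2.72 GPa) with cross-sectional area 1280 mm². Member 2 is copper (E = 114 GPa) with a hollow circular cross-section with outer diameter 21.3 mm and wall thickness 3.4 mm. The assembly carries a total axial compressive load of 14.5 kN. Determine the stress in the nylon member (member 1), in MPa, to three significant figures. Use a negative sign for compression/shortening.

A_2 = 191.2 mm².
Equal strain + equilibrium ⇒ each member carries load in proportion to AE: A₁E₁ = 3482000 N, A₂E₂ = 21800000 N, ΣAE = 25280000 N.
σ₁ = P·E₁/ΣAE = -14500·2720/25280000 = -1.56 MPa.

-1.56 MPa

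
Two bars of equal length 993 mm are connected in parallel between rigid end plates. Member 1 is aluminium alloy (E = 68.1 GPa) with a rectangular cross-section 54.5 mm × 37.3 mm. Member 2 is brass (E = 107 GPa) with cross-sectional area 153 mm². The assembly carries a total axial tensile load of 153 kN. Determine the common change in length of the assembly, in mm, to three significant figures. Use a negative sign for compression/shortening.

0.981 mm

A_1 = 2033 mm².
Equal strain + equilibrium ⇒ each member carries load in proportion to AE: A₁E₁ = 138400000 N, A₂E₂ = 16370000 N, ΣAE = 154800000 N.
δ = PL/ΣAE = 153000·993/154800000 = 0.9814 mm.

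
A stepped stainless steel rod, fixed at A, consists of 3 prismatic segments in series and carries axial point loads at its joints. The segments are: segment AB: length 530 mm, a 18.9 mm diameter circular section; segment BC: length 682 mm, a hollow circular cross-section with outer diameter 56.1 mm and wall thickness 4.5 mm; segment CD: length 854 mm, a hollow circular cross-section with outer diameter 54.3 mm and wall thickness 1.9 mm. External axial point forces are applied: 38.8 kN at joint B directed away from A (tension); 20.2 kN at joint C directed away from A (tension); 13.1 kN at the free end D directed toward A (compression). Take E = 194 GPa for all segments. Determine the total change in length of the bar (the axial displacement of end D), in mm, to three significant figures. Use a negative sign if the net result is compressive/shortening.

0.297 mm

Internal axial forces (sectioning from the free end, tension +): N_CD = -13.1 kN, N_BC = 7.1 kN, N_AB = 45.9 kN.
A_AB = 280.6 mm².
A_BC = 729.5 mm².
A_CD = 312.8 mm².
δ_AB = 45900·530/(280.6·194000) = 0.447 mm
δ_BC = 7100·682/(729.5·194000) = 0.03422 mm
δ_CD = -13100·854/(312.8·194000) = -0.1844 mm
δ = Σδ_i = 0.2968 mm.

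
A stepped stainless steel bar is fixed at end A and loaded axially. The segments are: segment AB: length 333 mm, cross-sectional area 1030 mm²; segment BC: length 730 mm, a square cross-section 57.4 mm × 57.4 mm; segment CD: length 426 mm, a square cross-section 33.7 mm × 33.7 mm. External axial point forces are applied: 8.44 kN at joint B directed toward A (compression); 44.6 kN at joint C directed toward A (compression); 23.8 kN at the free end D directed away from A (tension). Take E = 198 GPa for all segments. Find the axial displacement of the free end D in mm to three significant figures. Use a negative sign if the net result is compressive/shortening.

-0.0259 mm

Internal axial forces (sectioning from the free end, tension +): N_CD = 23.8 kN, N_BC = -20.8 kN, N_AB = -29.24 kN.
A_BC = 3295 mm².
A_CD = 1136 mm².
δ_AB = -29240·333/(1030·198000) = -0.04774 mm
δ_BC = -20800·730/(3295·198000) = -0.02328 mm
δ_CD = 23800·426/(1136·198000) = 0.04509 mm
δ = Σδ_i = -0.02593 mm.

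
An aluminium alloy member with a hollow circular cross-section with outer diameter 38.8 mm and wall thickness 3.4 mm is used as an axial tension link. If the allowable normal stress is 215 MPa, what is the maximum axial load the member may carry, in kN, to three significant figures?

81.3 kN

A = 378.1 mm².
P_max = σ_allow · A = 215 · 378.1 = 81300 N = 81.3 kN.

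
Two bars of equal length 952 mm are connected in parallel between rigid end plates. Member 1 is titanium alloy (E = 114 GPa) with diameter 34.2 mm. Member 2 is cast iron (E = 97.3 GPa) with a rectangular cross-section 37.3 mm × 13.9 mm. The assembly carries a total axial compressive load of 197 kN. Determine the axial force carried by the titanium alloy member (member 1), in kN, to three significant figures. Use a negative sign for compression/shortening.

-133 kN

A_1 = 918.6 mm².
A_2 = 518.5 mm².
Equal strain + equilibrium ⇒ each member carries load in proportion to AE: A₁E₁ = 104700000 N, A₂E₂ = 50450000 N, ΣAE = 155200000 N.
F₁ = P·A₁E₁/ΣAE = -197000·104700000/155200000 = -133000 N.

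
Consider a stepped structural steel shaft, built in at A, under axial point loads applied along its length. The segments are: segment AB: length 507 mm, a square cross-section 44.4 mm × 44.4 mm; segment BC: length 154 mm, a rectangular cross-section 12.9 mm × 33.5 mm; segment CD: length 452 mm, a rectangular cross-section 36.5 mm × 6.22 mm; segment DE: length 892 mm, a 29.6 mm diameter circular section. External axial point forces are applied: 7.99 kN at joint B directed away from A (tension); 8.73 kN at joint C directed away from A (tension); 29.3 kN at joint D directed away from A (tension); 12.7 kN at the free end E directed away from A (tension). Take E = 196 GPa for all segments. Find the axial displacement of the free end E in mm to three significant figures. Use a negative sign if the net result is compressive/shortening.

0.680 mm

Internal axial forces (sectioning from the free end, tension +): N_DE = 12.7 kN, N_CD = 42 kN, N_BC = 50.73 kN, N_AB = 58.72 kN.
A_AB = 1971 mm².
A_BC = 432.2 mm².
A_CD = 227 mm².
A_DE = 688.1 mm².
δ_AB = 58720·507/(1971·196000) = 0.07705 mm
δ_BC = 50730·154/(432.2·196000) = 0.09223 mm
δ_CD = 42000·452/(227·196000) = 0.4266 mm
δ_DE = 12700·892/(688.1·196000) = 0.08399 mm
δ = Σδ_i = 0.6799 mm.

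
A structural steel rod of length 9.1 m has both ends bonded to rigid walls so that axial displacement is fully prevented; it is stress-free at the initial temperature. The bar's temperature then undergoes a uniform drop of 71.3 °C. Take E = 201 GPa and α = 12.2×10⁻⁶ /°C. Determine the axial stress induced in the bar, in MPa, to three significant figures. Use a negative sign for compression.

175 MPa

Free thermal expansion αLΔT = 12.2e-6 · 9100 · -71.3 = -7.916 mm.
The walls impose strain ε = −(-7.916)/9100 = 8.6986e-04; σ = Eε = 201000 · 8.6986e-04 = 174.8 MPa.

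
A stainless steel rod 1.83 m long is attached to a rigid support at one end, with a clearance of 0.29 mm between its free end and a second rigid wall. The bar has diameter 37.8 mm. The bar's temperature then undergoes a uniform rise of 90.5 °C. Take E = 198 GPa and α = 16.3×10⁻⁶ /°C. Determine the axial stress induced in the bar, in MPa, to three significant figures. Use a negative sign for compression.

-261 MPa

Free thermal expansion αLΔT = 16.3e-6 · 1830 · 90.5 = 2.7 mm.
The walls engage after the gap closes; constrained expansion = 2.7 − 0.29 = 2.41 mm.
The walls impose strain ε = −(2.41)/1830 = -1.3167e-03; σ = Eε = 198000 · -1.3167e-03 = -260.7 MPa.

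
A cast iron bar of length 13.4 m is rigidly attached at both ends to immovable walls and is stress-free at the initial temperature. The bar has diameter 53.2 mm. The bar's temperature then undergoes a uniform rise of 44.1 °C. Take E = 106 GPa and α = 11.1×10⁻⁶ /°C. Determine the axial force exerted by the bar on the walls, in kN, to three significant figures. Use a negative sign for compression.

-115 kN

Free thermal expansion αLΔT = 11.1e-6 · 13400 · 44.1 = 6.559 mm.
The walls impose strain ε = −(6.559)/13400 = -4.8951e-04; σ = Eε = 106000 · -4.8951e-04 = -51.89 MPa.
Wall reaction R = σ·A = -51.89·2223 = -115300 N = -115.3 kN.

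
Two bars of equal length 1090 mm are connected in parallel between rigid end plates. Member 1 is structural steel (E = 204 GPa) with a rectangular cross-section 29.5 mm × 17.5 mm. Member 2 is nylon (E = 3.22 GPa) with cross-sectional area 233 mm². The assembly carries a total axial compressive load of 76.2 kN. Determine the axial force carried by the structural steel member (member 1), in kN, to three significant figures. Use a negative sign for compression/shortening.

-75.7 kN

A_1 = 516.2 mm².
Equal strain + equilibrium ⇒ each member carries load in proportion to AE: A₁E₁ = 105300000 N, A₂E₂ = 750300 N, ΣAE = 106100000 N.
F₁ = P·A₁E₁/ΣAE = -76200·105300000/106100000 = -75660 N.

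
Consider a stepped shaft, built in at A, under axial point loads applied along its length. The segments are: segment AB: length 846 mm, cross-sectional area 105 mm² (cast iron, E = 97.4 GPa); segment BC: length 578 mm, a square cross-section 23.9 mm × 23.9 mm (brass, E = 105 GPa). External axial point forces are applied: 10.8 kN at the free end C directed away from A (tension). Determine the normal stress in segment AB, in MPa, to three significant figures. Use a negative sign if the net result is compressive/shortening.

103 MPa

Internal axial forces (sectioning from the free end, tension +): N_BC = 10.8 kN, N_AB = 10.8 kN.
σ_AB = N_AB/A_AB = 10800/105 = 102.9 MPa.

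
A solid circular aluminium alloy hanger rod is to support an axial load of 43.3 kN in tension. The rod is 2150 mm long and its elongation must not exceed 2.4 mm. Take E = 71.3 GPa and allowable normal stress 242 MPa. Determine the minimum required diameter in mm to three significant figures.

26.3 mm

Required area A ≥ P/σ_allow = 43300/242 = 178.9 mm².
For a solid circular section, d ≥ √(4A/π) = 15.09 mm.
Elongation limit: A ≥ PL/(Eδ_allow) = 43300·2150/(71300·2.4) = 544 mm² ⇒ d ≥ 26.32 mm.
The elongation limit governs.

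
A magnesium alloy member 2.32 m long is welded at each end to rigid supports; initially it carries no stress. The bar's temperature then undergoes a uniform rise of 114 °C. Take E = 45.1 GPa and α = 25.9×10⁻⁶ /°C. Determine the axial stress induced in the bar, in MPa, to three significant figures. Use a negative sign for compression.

Free thermal expansion αLΔT = 25.9e-6 · 2320 · 114 = 6.85 mm.
The walls impose strain ε = −(6.85)/2320 = -2.9526e-03; σ = Eε = 45100 · -2.9526e-03 = -133.2 MPa.

-133 MPa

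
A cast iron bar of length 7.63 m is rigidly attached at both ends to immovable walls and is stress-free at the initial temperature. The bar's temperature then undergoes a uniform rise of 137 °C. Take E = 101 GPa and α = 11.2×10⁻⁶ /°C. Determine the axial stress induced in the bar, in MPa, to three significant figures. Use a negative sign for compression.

-155 MPa

Free thermal expansion αLΔT = 11.2e-6 · 7630 · 137 = 11.71 mm.
The walls impose strain ε = −(11.71)/7630 = -1.5344e-03; σ = Eε = 101000 · -1.5344e-03 = -155 MPa.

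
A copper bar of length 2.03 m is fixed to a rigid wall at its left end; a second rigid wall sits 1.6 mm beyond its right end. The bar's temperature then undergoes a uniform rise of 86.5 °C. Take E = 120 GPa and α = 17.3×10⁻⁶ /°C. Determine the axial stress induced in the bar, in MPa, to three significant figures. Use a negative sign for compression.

Free thermal expansion αLΔT = 17.3e-6 · 2030 · 86.5 = 3.038 mm.
The walls engage after the gap closes; constrained expansion = 3.038 − 1.6 = 1.438 mm.
The walls impose strain ε = −(1.438)/2030 = -7.0827e-04; σ = Eε = 120000 · -7.0827e-04 = -84.99 MPa.

-85.0 MPa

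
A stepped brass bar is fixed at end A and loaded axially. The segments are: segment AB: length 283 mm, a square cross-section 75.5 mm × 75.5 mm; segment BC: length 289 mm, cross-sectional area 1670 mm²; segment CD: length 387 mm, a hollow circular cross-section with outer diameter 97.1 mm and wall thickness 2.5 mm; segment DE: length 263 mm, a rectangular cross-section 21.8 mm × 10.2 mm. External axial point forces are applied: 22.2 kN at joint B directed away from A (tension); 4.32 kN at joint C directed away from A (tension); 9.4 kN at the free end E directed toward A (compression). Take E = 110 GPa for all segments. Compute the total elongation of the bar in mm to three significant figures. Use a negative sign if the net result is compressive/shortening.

-0.146 mm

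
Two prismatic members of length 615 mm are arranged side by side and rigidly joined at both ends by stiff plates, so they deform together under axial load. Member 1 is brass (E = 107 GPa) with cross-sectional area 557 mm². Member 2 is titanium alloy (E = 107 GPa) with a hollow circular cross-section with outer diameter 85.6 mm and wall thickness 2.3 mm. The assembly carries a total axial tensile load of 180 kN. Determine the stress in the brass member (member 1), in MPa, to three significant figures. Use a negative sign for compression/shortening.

A_2 = 601.9 mm².
Equal strain + equilibrium ⇒ each member carries load in proportion to AE: A₁E₁ = 59600000 N, A₂E₂ = 64400000 N, ΣAE = 124000000 N.
σ₁ = P·E₁/ΣAE = 180000·107000/124000000 = 155.3 MPa.

155 MPa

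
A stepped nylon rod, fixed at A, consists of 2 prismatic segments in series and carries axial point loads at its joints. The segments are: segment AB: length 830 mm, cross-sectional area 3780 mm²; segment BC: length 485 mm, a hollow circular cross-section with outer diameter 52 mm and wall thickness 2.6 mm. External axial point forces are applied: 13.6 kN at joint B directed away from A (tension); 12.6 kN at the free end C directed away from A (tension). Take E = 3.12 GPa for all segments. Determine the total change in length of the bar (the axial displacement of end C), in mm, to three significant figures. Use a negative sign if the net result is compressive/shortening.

Internal axial forces (sectioning from the free end, tension +): N_BC = 12.6 kN, N_AB = 26.2 kN.
A_BC = 403.5 mm².
δ_AB = 26200·830/(3780·3120) = 1.844 mm
δ_BC = 12600·485/(403.5·3120) = 4.854 mm
δ = Σδ_i = 6.698 mm.

6.70 mm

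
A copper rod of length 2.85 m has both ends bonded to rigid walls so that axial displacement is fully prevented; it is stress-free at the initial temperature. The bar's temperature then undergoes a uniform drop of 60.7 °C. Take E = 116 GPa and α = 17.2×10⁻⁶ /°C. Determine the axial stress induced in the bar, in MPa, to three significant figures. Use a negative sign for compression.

121 MPa

Free thermal expansion αLΔT = 17.2e-6 · 2850 · -60.7 = -2.976 mm.
The walls impose strain ε = −(-2.976)/2850 = 1.0440e-03; σ = Eε = 116000 · 1.0440e-03 = 121.1 MPa.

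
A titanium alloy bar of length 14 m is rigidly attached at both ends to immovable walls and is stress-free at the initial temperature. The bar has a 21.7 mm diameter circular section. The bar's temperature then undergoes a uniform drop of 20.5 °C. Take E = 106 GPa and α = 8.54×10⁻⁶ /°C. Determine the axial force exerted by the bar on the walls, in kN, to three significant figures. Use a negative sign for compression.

Free thermal expansion αLΔT = 8.54e-6 · 14000 · -20.5 = -2.451 mm.
The walls impose strain ε = −(-2.451)/14000 = 1.7507e-04; σ = Eε = 106000 · 1.7507e-04 = 18.56 MPa.
Wall reaction R = σ·A = 18.56·369.8 = 6863 N = 6.863 kN.

6.86 kN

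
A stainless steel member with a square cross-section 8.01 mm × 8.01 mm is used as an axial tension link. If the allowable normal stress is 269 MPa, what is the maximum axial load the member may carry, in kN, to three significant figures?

A = 64.16 mm².
P_max = σ_allow · A = 269 · 64.16 = 17260 N = 17.26 kN.

17.3 kN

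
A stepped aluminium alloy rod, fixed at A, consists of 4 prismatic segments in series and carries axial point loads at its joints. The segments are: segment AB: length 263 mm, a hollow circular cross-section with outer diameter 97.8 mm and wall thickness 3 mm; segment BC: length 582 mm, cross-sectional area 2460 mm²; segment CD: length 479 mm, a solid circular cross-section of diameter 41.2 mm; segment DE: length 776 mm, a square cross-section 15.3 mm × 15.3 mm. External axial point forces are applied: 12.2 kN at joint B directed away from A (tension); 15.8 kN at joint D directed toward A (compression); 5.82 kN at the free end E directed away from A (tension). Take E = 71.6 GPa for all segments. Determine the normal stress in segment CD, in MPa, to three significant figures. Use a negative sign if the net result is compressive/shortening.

-7.49 MPa

Internal axial forces (sectioning from the free end, tension +): N_DE = 5.82 kN, N_CD = -9.98 kN, N_BC = -9.98 kN, N_AB = 2.22 kN.
A_CD = 1333 mm².
σ_CD = N_CD/A_CD = -9980/1333 = -7.486 MPa.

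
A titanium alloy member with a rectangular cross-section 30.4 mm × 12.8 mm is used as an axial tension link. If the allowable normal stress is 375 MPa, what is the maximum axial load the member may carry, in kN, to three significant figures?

A = 389.1 mm².
P_max = σ_allow · A = 375 · 389.1 = 145900 N = 145.9 kN.

146 kN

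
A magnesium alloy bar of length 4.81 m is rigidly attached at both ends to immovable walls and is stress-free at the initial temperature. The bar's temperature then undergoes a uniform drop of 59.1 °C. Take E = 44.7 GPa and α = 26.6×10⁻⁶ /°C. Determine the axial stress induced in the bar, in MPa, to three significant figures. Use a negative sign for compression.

70.3 MPa

Free thermal expansion αLΔT = 26.6e-6 · 4810 · -59.1 = -7.562 mm.
The walls impose strain ε = −(-7.562)/4810 = 1.5721e-03; σ = Eε = 44700 · 1.5721e-03 = 70.27 MPa.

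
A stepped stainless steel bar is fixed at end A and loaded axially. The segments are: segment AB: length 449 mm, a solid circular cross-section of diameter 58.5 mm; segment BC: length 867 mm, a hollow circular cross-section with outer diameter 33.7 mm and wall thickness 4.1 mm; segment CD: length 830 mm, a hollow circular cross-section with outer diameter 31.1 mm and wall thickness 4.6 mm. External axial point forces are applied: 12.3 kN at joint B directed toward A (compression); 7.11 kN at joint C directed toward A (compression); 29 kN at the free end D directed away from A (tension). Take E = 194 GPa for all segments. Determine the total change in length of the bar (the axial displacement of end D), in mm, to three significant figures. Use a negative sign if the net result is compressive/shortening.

0.589 mm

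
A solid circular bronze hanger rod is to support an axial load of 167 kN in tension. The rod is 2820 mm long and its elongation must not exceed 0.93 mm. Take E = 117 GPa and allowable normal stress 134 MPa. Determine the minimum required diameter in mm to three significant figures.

74.2 mm

Required area A ≥ P/σ_allow = 167000/134 = 1246 mm².
For a solid circular section, d ≥ √(4A/π) = 39.83 mm.
Elongation limit: A ≥ PL/(Eδ_allow) = 167000·2820/(117000·0.93) = 4328 mm² ⇒ d ≥ 74.23 mm.
The elongation limit governs.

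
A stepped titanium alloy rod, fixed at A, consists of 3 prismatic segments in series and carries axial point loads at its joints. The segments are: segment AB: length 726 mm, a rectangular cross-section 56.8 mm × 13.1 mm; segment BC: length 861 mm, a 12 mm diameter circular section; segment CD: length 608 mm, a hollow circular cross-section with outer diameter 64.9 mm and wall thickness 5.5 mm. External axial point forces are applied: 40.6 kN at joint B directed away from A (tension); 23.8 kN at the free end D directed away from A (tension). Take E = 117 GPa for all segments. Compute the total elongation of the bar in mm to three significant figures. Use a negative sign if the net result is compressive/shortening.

Internal axial forces (sectioning from the free end, tension +): N_CD = 23.8 kN, N_BC = 23.8 kN, N_AB = 64.4 kN.
A_AB = 744.1 mm².
A_BC = 113.1 mm².
A_CD = 1026 mm².
δ_AB = 64400·726/(744.1·117000) = 0.5371 mm
δ_BC = 23800·861/(113.1·117000) = 1.549 mm
δ_CD = 23800·608/(1026·117000) = 0.1205 mm
δ = Σδ_i = 2.206 mm.

2.21 mm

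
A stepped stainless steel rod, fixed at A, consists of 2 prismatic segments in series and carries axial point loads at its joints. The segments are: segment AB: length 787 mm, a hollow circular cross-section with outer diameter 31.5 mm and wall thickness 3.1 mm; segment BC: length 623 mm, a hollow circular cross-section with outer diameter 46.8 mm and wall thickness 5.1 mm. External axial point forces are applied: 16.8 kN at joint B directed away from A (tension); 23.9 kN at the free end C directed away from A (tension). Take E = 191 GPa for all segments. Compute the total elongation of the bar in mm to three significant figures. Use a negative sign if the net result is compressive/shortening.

0.723 mm

Internal axial forces (sectioning from the free end, tension +): N_BC = 23.9 kN, N_AB = 40.7 kN.
A_AB = 276.6 mm².
A_BC = 668.1 mm².
δ_AB = 40700·787/(276.6·191000) = 0.6063 mm
δ_BC = 23900·623/(668.1·191000) = 0.1167 mm
δ = Σδ_i = 0.723 mm.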